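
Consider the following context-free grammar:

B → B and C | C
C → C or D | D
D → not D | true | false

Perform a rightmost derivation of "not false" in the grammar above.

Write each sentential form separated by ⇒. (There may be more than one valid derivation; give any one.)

B ⇒ C ⇒ D ⇒ not D ⇒ not false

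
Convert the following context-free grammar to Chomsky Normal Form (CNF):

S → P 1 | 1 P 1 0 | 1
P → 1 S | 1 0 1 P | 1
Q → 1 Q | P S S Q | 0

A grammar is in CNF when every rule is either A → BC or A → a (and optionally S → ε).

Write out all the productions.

T1 → 1; T0 → 0; S → 1; P → 1; Q → 0; S → P T1; S → T1 X0; X0 → P X1; X1 → T1 T0; P → T1 S; P → T1 X2; X2 → T0 X3; X3 → T1 P; Q → T1 Q; Q → P X4; X4 → S X5; X5 → S Q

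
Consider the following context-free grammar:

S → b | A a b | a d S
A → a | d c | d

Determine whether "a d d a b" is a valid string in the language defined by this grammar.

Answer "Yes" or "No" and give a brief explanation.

Yes - a valid derivation exists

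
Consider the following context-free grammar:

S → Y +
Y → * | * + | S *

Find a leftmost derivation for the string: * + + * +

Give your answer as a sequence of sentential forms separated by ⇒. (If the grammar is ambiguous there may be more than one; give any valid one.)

S ⇒ Y + ⇒ S * + ⇒ Y + * + ⇒ * + + * +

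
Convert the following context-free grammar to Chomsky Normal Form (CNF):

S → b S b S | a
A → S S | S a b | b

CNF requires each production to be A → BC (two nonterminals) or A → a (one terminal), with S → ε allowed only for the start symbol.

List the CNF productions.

TB → b; S → a; TA → a; A → b; S → TB X0; X0 → S X1; X1 → TB S; A → S S; A → S X2; X2 → TA TB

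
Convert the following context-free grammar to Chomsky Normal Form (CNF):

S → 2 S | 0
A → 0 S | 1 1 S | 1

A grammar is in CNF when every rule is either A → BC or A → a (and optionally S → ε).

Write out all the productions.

T2 → 2; S → 0; T0 → 0; T1 → 1; A → 1; S → T2 S; A → T0 S; A → T1 X0; X0 → T1 S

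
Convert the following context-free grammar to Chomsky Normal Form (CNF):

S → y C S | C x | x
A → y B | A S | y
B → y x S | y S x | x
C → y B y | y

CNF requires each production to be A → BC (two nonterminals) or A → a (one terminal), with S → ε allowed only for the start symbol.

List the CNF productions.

TY → y; TX → x; S → x; A → y; B → x; C → y; S → TY X0; X0 → C S; S → C TX; A → TY B; A → A S; B → TY X1; X1 → TX S; B → TY X2; X2 → S TX; C → TY X3; X3 → B TY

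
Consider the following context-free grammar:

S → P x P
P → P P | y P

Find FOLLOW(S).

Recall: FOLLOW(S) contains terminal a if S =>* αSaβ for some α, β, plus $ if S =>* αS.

We compute FOLLOW(S) using the standard algorithm.
FOLLOW(S) starts with {$}.
FIRST(P) = {y}
FIRST(S) = {y}
FOLLOW(P) = {$, x, y}
FOLLOW(S) = {$}
Therefore, FOLLOW(S) = {$}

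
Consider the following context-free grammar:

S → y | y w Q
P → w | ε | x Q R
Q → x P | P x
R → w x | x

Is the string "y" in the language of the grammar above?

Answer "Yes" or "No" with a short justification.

Yes - a valid derivation exists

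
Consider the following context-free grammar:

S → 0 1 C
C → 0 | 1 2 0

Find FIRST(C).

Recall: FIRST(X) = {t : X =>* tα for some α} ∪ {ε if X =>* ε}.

We compute FIRST(C) using the standard algorithm.
FIRST(C) = {0, 1}
FIRST(S) = {0}
Therefore, FIRST(C) = {0, 1}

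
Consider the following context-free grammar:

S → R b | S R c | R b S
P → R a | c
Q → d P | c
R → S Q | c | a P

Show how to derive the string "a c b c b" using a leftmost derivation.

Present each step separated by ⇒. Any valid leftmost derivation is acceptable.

S ⇒ R b S ⇒ a P b S ⇒ a c b S ⇒ a c b R b ⇒ a c b c b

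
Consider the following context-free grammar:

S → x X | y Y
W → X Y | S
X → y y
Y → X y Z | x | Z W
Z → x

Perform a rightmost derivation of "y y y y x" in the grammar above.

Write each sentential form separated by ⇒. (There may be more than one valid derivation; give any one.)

S ⇒ y Y ⇒ y X y Z ⇒ y X y x ⇒ y y y y x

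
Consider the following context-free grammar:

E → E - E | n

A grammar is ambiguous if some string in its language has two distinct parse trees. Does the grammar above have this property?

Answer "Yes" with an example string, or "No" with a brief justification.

Yes - the string 'n - n - n - n - n - n' has two distinct parse trees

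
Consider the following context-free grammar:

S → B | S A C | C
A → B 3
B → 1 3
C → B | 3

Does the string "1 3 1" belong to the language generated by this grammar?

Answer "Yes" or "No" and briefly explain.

No - no valid derivation exists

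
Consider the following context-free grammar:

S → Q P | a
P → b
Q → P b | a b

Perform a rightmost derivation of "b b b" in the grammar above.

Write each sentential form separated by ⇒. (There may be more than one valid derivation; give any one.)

S ⇒ Q P ⇒ Q b ⇒ P b b ⇒ b b b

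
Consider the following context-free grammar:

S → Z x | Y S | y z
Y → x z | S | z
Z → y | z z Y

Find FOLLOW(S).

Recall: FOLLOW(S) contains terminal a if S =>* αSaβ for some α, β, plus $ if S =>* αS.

We compute FOLLOW(S) using the standard algorithm.
FOLLOW(S) starts with {$}.
FIRST(S) = {x, y, z}
FIRST(Y) = {x, y, z}
FIRST(Z) = {y, z}
FOLLOW(S) = {$, x, y, z}
FOLLOW(Y) = {x, y, z}
FOLLOW(Z) = {x}
Therefore, FOLLOW(S) = {$, x, y, z}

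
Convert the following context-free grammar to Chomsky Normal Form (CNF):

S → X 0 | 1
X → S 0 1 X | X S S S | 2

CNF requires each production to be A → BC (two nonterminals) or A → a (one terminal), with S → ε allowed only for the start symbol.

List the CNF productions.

T0 → 0; S → 1; T1 → 1; X → 2; S → X T0; X → S X0; X0 → T0 X1; X1 → T1 X; X → X X2; X2 → S X3; X3 → S S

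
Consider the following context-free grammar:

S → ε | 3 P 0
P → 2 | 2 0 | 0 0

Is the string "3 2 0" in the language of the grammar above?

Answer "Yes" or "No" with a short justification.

Yes - a valid derivation exists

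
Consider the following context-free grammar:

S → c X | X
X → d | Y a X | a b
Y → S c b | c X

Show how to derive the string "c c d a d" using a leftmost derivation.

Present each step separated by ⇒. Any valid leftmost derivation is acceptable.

S ⇒ c X ⇒ c Y a X ⇒ c c X a X ⇒ c c d a X ⇒ c c d a d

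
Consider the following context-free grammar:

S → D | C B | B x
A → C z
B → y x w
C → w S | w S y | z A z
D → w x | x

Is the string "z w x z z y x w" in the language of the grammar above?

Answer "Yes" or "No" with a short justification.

Yes - a valid derivation exists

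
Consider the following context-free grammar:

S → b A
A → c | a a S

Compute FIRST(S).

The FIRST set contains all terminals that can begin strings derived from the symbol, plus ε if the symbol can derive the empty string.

We compute FIRST(S) using the standard algorithm.
FIRST(A) = {a, c}
FIRST(S) = {b}
Therefore, FIRST(S) = {b}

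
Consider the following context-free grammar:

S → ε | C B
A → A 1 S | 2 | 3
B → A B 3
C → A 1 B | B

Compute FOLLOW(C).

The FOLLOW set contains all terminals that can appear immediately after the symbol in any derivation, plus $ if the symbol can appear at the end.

We compute FOLLOW(C) using the standard algorithm.
FOLLOW(S) starts with {$}.
FIRST(A) = {2, 3}
FIRST(B) = {2, 3}
FIRST(C) = {2, 3}
FIRST(S) = {2, 3, ε}
FOLLOW(A) = {1, 2, 3}
FOLLOW(B) = {$, 1, 2, 3}
FOLLOW(C) = {2, 3}
FOLLOW(S) = {$, 1, 2, 3}
Therefore, FOLLOW(C) = {2, 3}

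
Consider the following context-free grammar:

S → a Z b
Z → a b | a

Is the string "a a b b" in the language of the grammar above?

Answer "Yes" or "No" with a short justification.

Yes - a valid derivation exists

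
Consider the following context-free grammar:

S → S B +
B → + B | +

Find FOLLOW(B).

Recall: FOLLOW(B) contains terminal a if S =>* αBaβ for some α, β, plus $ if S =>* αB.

We compute FOLLOW(B) using the standard algorithm.
FOLLOW(S) starts with {$}.
FIRST(B) = {+}
FIRST(S) = {}
FOLLOW(B) = {+}
FOLLOW(S) = {$, +}
Therefore, FOLLOW(B) = {+}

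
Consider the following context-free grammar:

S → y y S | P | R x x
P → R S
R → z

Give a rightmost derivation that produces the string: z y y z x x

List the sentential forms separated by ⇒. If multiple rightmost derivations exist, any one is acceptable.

S ⇒ P ⇒ R S ⇒ R y y S ⇒ R y y R x x ⇒ R y y z x x ⇒ z y y z x x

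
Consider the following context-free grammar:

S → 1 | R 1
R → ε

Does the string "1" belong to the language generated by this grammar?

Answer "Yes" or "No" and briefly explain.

Yes - a valid derivation exists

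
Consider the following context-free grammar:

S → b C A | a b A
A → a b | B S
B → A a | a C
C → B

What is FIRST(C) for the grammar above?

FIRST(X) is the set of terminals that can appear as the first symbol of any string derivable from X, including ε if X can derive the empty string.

We compute FIRST(C) using the standard algorithm.
FIRST(A) = {a}
FIRST(B) = {a}
FIRST(C) = {a}
FIRST(S) = {a, b}
Therefore, FIRST(C) = {a}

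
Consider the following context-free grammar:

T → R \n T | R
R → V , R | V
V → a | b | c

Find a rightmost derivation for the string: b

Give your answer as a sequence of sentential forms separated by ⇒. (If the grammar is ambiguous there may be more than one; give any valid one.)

T ⇒ R ⇒ V ⇒ b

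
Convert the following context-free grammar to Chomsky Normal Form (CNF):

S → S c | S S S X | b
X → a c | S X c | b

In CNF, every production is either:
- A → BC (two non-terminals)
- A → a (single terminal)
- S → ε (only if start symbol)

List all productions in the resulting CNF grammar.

TC → c; S → b; TA → a; X → b; S → S TC; S → S X0; X0 → S X1; X1 → S X; X → TA TC; X → S X2; X2 → X TC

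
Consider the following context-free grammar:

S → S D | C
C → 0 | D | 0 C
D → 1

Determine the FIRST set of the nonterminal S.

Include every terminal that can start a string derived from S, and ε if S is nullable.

We compute FIRST(S) using the standard algorithm.
FIRST(C) = {0, 1}
FIRST(D) = {1}
FIRST(S) = {0, 1}
Therefore, FIRST(S) = {0, 1}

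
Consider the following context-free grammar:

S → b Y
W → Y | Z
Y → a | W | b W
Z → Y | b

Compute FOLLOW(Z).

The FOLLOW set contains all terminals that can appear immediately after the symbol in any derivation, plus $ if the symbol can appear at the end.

We compute FOLLOW(Z) using the standard algorithm.
FOLLOW(S) starts with {$}.
FIRST(S) = {b}
FIRST(W) = {a, b}
FIRST(Y) = {a, b}
FIRST(Z) = {a, b}
FOLLOW(S) = {$}
FOLLOW(W) = {$}
FOLLOW(Y) = {$}
FOLLOW(Z) = {$}
Therefore, FOLLOW(Z) = {$}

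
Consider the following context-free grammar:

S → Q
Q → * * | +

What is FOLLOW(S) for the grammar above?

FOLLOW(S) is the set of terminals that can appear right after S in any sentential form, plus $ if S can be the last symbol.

We compute FOLLOW(S) using the standard algorithm.
FOLLOW(S) starts with {$}.
FIRST(Q) = {*, +}
FIRST(S) = {*, +}
FOLLOW(Q) = {$}
FOLLOW(S) = {$}
Therefore, FOLLOW(S) = {$}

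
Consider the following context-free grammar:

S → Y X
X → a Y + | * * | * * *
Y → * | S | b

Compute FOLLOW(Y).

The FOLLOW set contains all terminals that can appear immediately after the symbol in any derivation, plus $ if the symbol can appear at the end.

We compute FOLLOW(Y) using the standard algorithm.
FOLLOW(S) starts with {$}.
FIRST(S) = {*, b}
FIRST(X) = {*, a}
FIRST(Y) = {*, b}
FOLLOW(S) = {$, *, +, a}
FOLLOW(X) = {$, *, +, a}
FOLLOW(Y) = {*, +, a}
Therefore, FOLLOW(Y) = {*, +, a}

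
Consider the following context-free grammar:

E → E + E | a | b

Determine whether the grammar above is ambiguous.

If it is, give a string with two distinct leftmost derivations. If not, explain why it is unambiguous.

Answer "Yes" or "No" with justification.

Yes - the string 'a + a + b + a + b' has two distinct leftmost derivations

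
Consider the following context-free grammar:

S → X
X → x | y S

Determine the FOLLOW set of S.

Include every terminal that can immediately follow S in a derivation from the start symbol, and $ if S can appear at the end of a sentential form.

We compute FOLLOW(S) using the standard algorithm.
FOLLOW(S) starts with {$}.
FIRST(S) = {x, y}
FIRST(X) = {x, y}
FOLLOW(S) = {$}
FOLLOW(X) = {$}
Therefore, FOLLOW(S) = {$}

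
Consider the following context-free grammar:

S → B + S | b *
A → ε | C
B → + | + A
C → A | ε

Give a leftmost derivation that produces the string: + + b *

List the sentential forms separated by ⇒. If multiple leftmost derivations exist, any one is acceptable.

S ⇒ B + S ⇒ + + S ⇒ + + b *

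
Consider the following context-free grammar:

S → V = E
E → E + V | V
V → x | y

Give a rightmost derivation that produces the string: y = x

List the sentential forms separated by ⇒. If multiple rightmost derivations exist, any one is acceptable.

S ⇒ V = E ⇒ V = V ⇒ V = x ⇒ y = x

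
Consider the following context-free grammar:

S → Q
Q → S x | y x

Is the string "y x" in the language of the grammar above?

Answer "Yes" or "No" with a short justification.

Yes - a valid derivation exists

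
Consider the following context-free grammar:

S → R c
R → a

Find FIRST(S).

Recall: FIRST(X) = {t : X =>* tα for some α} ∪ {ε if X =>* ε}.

We compute FIRST(S) using the standard algorithm.
FIRST(R) = {a}
FIRST(S) = {a}
Therefore, FIRST(S) = {a}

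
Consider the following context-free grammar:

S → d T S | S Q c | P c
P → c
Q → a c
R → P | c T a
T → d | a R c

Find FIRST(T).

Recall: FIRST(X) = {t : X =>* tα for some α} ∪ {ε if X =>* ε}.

We compute FIRST(T) using the standard algorithm.
FIRST(P) = {c}
FIRST(Q) = {a}
FIRST(R) = {c}
FIRST(S) = {c, d}
FIRST(T) = {a, d}
Therefore, FIRST(T) = {a, d}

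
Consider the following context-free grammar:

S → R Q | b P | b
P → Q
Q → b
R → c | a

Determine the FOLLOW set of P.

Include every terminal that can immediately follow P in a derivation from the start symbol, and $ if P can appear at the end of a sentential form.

We compute FOLLOW(P) using the standard algorithm.
FOLLOW(S) starts with {$}.
FIRST(P) = {b}
FIRST(Q) = {b}
FIRST(R) = {a, c}
FIRST(S) = {a, b, c}
FOLLOW(P) = {$}
FOLLOW(Q) = {$}
FOLLOW(R) = {b}
FOLLOW(S) = {$}
Therefore, FOLLOW(P) = {$}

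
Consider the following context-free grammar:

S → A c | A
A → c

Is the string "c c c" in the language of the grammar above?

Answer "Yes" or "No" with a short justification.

No - no valid derivation exists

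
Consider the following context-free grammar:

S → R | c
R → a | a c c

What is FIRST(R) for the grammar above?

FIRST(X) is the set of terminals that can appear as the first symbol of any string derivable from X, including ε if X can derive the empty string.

We compute FIRST(R) using the standard algorithm.
FIRST(R) = {a}
FIRST(S) = {a, c}
Therefore, FIRST(R) = {a}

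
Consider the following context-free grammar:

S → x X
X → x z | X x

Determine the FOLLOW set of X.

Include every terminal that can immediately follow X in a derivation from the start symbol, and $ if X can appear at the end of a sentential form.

We compute FOLLOW(X) using the standard algorithm.
FOLLOW(S) starts with {$}.
FIRST(S) = {x}
FIRST(X) = {x}
FOLLOW(S) = {$}
FOLLOW(X) = {$, x}
Therefore, FOLLOW(X) = {$, x}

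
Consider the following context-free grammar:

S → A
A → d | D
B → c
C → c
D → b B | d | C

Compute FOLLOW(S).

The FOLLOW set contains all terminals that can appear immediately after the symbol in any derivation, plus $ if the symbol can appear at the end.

We compute FOLLOW(S) using the standard algorithm.
FOLLOW(S) starts with {$}.
FIRST(A) = {b, c, d}
FIRST(B) = {c}
FIRST(C) = {c}
FIRST(D) = {b, c, d}
FIRST(S) = {b, c, d}
FOLLOW(A) = {$}
FOLLOW(B) = {$}
FOLLOW(C) = {$}
FOLLOW(D) = {$}
FOLLOW(S) = {$}
Therefore, FOLLOW(S) = {$}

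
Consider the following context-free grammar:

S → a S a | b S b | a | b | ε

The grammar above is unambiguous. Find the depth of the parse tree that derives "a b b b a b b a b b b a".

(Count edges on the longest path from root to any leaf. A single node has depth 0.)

7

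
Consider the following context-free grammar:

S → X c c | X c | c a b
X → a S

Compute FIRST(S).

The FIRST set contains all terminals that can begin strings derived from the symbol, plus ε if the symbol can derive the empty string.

We compute FIRST(S) using the standard algorithm.
FIRST(S) = {a, c}
FIRST(X) = {a}
Therefore, FIRST(S) = {a, c}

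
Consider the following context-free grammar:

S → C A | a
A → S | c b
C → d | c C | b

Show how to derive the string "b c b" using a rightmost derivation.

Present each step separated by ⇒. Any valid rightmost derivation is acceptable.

S ⇒ C A ⇒ C c b ⇒ b c b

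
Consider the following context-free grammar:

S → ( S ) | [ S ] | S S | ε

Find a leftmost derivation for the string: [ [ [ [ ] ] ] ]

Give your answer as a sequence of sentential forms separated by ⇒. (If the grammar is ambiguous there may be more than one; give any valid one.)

S ⇒ [ S ] ⇒ [ [ S ] ] ⇒ [ [ [ S ] ] ] ⇒ [ [ [ [ S ] ] ] ] ⇒ [ [ [ [ ] ] ] ]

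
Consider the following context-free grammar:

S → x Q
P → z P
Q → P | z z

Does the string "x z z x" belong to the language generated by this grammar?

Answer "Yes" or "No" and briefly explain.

No - no valid derivation exists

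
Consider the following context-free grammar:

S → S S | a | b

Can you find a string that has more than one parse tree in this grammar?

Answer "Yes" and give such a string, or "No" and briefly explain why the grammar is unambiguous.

Yes - the string 'a a b' has two distinct parse trees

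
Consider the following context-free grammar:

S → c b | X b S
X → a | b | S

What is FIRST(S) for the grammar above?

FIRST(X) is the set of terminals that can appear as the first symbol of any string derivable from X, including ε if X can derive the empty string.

We compute FIRST(S) using the standard algorithm.
FIRST(S) = {a, b, c}
FIRST(X) = {a, b, c}
Therefore, FIRST(S) = {a, b, c}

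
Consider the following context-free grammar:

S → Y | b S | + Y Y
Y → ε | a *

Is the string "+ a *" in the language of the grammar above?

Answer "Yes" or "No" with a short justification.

Yes - a valid derivation exists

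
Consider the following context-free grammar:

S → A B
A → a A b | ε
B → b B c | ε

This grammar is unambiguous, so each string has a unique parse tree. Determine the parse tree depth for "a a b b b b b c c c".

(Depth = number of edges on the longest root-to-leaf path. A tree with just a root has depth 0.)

5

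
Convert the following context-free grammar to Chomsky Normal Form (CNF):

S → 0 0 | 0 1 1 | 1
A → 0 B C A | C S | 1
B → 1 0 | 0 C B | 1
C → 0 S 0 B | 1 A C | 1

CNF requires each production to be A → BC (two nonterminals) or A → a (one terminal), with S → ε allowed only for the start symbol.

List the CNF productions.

T0 → 0; T1 → 1; S → 1; A → 1; B → 1; C → 1; S → T0 T0; S → T0 X0; X0 → T1 T1; A → T0 X1; X1 → B X2; X2 → C A; A → C S; B → T1 T0; B → T0 X3; X3 → C B; C → T0 X4; X4 → S X5; X5 → T0 B; C → T1 X6; X6 → A C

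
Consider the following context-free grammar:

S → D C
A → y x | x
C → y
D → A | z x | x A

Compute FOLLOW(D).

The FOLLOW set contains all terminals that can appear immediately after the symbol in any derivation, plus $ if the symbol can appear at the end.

We compute FOLLOW(D) using the standard algorithm.
FOLLOW(S) starts with {$}.
FIRST(A) = {x, y}
FIRST(C) = {y}
FIRST(D) = {x, y, z}
FIRST(S) = {x, y, z}
FOLLOW(A) = {y}
FOLLOW(C) = {$}
FOLLOW(D) = {y}
FOLLOW(S) = {$}
Therefore, FOLLOW(D) = {y}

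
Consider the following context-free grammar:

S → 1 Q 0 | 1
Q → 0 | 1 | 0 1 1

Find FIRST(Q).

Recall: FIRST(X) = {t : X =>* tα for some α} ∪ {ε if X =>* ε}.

We compute FIRST(Q) using the standard algorithm.
FIRST(Q) = {0, 1}
FIRST(S) = {1}
Therefore, FIRST(Q) = {0, 1}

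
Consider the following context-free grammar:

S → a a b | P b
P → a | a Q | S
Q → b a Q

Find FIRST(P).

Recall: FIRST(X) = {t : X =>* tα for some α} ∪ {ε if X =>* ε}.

We compute FIRST(P) using the standard algorithm.
FIRST(P) = {a}
FIRST(Q) = {b}
FIRST(S) = {a}
Therefore, FIRST(P) = {a}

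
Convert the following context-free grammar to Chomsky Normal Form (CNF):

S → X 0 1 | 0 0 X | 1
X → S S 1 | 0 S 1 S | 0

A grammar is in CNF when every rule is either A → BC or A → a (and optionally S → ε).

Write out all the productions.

T0 → 0; T1 → 1; S → 1; X → 0; S → X X0; X0 → T0 T1; S → T0 X1; X1 → T0 X; X → S X2; X2 → S T1; X → T0 X3; X3 → S X4; X4 → T1 S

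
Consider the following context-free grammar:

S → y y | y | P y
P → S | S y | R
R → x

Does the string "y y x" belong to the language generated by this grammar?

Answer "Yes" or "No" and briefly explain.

No - no valid derivation exists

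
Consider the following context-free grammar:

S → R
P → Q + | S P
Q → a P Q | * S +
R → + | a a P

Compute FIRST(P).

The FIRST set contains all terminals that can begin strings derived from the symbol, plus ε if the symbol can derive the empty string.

We compute FIRST(P) using the standard algorithm.
FIRST(P) = {*, +, a}
FIRST(Q) = {*, a}
FIRST(R) = {+, a}
FIRST(S) = {+, a}
Therefore, FIRST(P) = {*, +, a}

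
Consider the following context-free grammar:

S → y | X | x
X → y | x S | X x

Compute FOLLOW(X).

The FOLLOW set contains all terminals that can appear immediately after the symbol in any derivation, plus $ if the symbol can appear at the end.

We compute FOLLOW(X) using the standard algorithm.
FOLLOW(S) starts with {$}.
FIRST(S) = {x, y}
FIRST(X) = {x, y}
FOLLOW(S) = {$, x}
FOLLOW(X) = {$, x}
Therefore, FOLLOW(X) = {$, x}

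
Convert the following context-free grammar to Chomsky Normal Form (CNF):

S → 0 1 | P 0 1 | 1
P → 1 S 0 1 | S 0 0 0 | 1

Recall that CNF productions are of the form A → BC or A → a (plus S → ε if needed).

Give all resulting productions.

T0 → 0; T1 → 1; S → 1; P → 1; S → T0 T1; S → P X0; X0 → T0 T1; P → T1 X1; X1 → S X2; X2 → T0 T1; P → S X3; X3 → T0 X4; X4 → T0 T0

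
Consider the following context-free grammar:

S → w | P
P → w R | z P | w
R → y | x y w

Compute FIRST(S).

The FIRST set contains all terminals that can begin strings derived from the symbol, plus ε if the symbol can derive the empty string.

We compute FIRST(S) using the standard algorithm.
FIRST(P) = {w, z}
FIRST(R) = {x, y}
FIRST(S) = {w, z}
Therefore, FIRST(S) = {w, z}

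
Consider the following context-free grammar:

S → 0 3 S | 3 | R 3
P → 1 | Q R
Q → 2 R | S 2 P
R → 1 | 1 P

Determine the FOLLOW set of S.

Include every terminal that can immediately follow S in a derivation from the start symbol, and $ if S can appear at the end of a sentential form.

We compute FOLLOW(S) using the standard algorithm.
FOLLOW(S) starts with {$}.
FIRST(P) = {0, 1, 2, 3}
FIRST(Q) = {0, 1, 2, 3}
FIRST(R) = {1}
FIRST(S) = {0, 1, 3}
FOLLOW(P) = {1, 3}
FOLLOW(Q) = {1}
FOLLOW(R) = {1, 3}
FOLLOW(S) = {$, 2}
Therefore, FOLLOW(S) = {$, 2}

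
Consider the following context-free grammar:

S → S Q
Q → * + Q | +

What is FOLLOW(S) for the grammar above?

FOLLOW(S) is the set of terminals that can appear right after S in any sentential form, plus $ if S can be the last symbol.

We compute FOLLOW(S) using the standard algorithm.
FOLLOW(S) starts with {$}.
FIRST(Q) = {*, +}
FIRST(S) = {}
FOLLOW(Q) = {$, *, +}
FOLLOW(S) = {$, *, +}
Therefore, FOLLOW(S) = {$, *, +}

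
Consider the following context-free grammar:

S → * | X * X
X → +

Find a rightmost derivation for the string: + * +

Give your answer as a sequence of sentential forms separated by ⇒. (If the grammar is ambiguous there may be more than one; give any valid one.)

S ⇒ X * X ⇒ X * + ⇒ + * +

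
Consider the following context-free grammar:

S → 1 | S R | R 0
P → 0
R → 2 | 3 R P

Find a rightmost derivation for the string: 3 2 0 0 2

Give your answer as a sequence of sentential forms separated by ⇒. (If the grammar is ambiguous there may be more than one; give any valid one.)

S ⇒ S R ⇒ S 2 ⇒ R 0 2 ⇒ 3 R P 0 2 ⇒ 3 R 0 0 2 ⇒ 3 2 0 0 2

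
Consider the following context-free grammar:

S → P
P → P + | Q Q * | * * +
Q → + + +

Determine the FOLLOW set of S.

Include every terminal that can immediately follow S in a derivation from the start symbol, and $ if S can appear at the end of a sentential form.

We compute FOLLOW(S) using the standard algorithm.
FOLLOW(S) starts with {$}.
FIRST(P) = {*, +}
FIRST(Q) = {+}
FIRST(S) = {*, +}
FOLLOW(P) = {$, +}
FOLLOW(Q) = {*, +}
FOLLOW(S) = {$}
Therefore, FOLLOW(S) = {$}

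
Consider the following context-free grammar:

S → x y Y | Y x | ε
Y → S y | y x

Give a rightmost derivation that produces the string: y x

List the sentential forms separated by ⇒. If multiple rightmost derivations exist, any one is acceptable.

S ⇒ Y x ⇒ S y x ⇒ y x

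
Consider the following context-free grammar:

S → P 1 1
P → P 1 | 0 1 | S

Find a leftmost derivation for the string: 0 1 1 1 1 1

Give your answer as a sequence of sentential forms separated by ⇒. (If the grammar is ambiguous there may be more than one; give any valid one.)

S ⇒ P 1 1 ⇒ S 1 1 ⇒ P 1 1 1 1 ⇒ 0 1 1 1 1 1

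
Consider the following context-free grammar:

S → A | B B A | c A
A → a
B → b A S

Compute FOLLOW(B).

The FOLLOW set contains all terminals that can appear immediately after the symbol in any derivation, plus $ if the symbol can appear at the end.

We compute FOLLOW(B) using the standard algorithm.
FOLLOW(S) starts with {$}.
FIRST(A) = {a}
FIRST(B) = {b}
FIRST(S) = {a, b, c}
FOLLOW(A) = {$, a, b, c}
FOLLOW(B) = {a, b}
FOLLOW(S) = {$, a, b}
Therefore, FOLLOW(B) = {a, b}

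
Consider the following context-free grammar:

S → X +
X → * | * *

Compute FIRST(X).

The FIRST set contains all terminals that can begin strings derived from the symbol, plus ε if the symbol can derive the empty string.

We compute FIRST(X) using the standard algorithm.
FIRST(S) = {*}
FIRST(X) = {*}
Therefore, FIRST(X) = {*}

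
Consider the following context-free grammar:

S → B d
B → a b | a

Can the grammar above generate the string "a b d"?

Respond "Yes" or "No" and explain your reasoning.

Yes - a valid derivation exists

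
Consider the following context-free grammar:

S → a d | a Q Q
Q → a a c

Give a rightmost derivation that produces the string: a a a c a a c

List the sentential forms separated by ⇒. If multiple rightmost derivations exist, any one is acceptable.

S ⇒ a Q Q ⇒ a Q a a c ⇒ a a a c a a c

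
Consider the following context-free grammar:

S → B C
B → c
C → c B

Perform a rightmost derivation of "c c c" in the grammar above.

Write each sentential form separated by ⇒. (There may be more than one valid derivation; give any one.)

S ⇒ B C ⇒ B c B ⇒ B c c ⇒ c c c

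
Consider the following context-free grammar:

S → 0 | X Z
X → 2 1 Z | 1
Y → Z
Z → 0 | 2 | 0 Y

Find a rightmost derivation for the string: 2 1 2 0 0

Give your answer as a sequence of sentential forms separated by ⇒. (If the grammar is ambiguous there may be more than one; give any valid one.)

S ⇒ X Z ⇒ X 0 Y ⇒ X 0 Z ⇒ X 0 0 ⇒ 2 1 Z 0 0 ⇒ 2 1 2 0 0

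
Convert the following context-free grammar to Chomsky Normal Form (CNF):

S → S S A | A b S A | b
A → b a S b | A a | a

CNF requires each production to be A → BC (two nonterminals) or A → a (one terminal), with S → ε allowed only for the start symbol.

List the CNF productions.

TB → b; S → b; TA → a; A → a; S → S X0; X0 → S A; S → A X1; X1 → TB X2; X2 → S A; A → TB X3; X3 → TA X4; X4 → S TB; A → A TA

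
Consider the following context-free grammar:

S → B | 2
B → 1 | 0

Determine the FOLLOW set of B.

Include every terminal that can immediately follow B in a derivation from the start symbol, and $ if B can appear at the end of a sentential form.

We compute FOLLOW(B) using the standard algorithm.
FOLLOW(S) starts with {$}.
FIRST(B) = {0, 1}
FIRST(S) = {0, 1, 2}
FOLLOW(B) = {$}
FOLLOW(S) = {$}
Therefore, FOLLOW(B) = {$}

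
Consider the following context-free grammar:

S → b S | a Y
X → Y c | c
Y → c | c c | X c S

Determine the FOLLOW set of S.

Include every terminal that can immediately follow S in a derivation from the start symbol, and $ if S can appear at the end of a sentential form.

We compute FOLLOW(S) using the standard algorithm.
FOLLOW(S) starts with {$}.
FIRST(S) = {a, b}
FIRST(X) = {c}
FIRST(Y) = {c}
FOLLOW(S) = {$, c}
FOLLOW(X) = {c}
FOLLOW(Y) = {$, c}
Therefore, FOLLOW(S) = {$, c}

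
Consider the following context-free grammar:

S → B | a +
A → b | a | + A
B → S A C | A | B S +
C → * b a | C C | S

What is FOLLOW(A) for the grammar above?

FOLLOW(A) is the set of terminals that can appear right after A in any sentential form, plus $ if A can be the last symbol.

We compute FOLLOW(A) using the standard algorithm.
FOLLOW(S) starts with {$}.
FIRST(A) = {+, a, b}
FIRST(B) = {+, a, b}
FIRST(C) = {*, +, a, b}
FIRST(S) = {+, a, b}
FOLLOW(A) = {$, *, +, a, b}
FOLLOW(B) = {$, *, +, a, b}
FOLLOW(C) = {$, *, +, a, b}
FOLLOW(S) = {$, *, +, a, b}
Therefore, FOLLOW(A) = {$, *, +, a, b}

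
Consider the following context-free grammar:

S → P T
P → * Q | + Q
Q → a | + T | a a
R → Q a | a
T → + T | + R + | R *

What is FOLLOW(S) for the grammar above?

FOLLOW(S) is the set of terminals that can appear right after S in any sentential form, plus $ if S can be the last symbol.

We compute FOLLOW(S) using the standard algorithm.
FOLLOW(S) starts with {$}.
FIRST(P) = {*, +}
FIRST(Q) = {+, a}
FIRST(R) = {+, a}
FIRST(S) = {*, +}
FIRST(T) = {+, a}
FOLLOW(P) = {+, a}
FOLLOW(Q) = {+, a}
FOLLOW(R) = {*, +}
FOLLOW(S) = {$}
FOLLOW(T) = {$, +, a}
Therefore, FOLLOW(S) = {$}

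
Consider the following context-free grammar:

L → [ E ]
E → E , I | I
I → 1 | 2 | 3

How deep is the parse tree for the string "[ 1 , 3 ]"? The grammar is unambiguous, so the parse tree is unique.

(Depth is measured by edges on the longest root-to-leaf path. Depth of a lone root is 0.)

4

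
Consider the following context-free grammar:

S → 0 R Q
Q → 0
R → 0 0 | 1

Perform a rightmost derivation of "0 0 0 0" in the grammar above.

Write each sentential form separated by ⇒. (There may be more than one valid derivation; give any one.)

S ⇒ 0 R Q ⇒ 0 R 0 ⇒ 0 0 0 0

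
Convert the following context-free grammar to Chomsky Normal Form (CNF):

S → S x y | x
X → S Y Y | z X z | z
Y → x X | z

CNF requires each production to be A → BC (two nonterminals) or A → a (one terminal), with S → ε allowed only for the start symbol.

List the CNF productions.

TX → x; TY → y; S → x; TZ → z; X → z; Y → z; S → S X0; X0 → TX TY; X → S X1; X1 → Y Y; X → TZ X2; X2 → X TZ; Y → TX X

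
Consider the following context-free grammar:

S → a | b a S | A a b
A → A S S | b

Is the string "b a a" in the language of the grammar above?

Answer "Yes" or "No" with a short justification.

Yes - a valid derivation exists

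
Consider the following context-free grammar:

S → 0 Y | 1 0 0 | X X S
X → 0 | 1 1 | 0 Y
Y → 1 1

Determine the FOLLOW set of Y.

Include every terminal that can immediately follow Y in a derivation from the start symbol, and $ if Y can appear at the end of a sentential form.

We compute FOLLOW(Y) using the standard algorithm.
FOLLOW(S) starts with {$}.
FIRST(S) = {0, 1}
FIRST(X) = {0, 1}
FIRST(Y) = {1}
FOLLOW(S) = {$}
FOLLOW(X) = {0, 1}
FOLLOW(Y) = {$, 0, 1}
Therefore, FOLLOW(Y) = {$, 0, 1}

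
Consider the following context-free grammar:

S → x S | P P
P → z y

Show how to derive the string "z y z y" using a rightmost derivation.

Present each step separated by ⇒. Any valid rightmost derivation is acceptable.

S ⇒ P P ⇒ P z y ⇒ z y z y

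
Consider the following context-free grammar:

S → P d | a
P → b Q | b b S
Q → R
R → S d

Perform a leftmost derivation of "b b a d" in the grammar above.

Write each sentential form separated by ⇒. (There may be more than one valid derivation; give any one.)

S ⇒ P d ⇒ b b S d ⇒ b b a d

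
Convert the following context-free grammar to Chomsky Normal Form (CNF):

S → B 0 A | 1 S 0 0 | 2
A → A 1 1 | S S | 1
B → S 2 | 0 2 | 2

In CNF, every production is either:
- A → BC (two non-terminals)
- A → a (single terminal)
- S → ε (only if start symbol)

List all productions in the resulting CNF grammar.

T0 → 0; T1 → 1; S → 2; A → 1; T2 → 2; B → 2; S → B X0; X0 → T0 A; S → T1 X1; X1 → S X2; X2 → T0 T0; A → A X3; X3 → T1 T1; A → S S; B → S T2; B → T0 T2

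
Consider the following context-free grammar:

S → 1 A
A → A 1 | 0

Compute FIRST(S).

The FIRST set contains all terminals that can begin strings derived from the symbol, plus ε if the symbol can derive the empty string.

We compute FIRST(S) using the standard algorithm.
FIRST(A) = {0}
FIRST(S) = {1}
Therefore, FIRST(S) = {1}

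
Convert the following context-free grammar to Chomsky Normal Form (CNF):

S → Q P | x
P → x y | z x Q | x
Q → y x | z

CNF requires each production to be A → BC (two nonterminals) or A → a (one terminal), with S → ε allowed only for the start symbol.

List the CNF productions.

S → x; TX → x; TY → y; TZ → z; P → x; Q → z; S → Q P; P → TX TY; P → TZ X0; X0 → TX Q; Q → TY TX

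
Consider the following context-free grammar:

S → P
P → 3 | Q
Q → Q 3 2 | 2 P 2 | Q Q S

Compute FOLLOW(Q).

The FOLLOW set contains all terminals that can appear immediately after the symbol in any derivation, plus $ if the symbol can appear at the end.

We compute FOLLOW(Q) using the standard algorithm.
FOLLOW(S) starts with {$}.
FIRST(P) = {2, 3}
FIRST(Q) = {2}
FIRST(S) = {2, 3}
FOLLOW(P) = {$, 2, 3}
FOLLOW(Q) = {$, 2, 3}
FOLLOW(S) = {$, 2, 3}
Therefore, FOLLOW(Q) = {$, 2, 3}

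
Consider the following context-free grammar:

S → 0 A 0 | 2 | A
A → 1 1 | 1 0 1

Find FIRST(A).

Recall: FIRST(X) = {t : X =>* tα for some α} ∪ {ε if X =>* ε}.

We compute FIRST(A) using the standard algorithm.
FIRST(A) = {1}
FIRST(S) = {0, 1, 2}
Therefore, FIRST(A) = {1}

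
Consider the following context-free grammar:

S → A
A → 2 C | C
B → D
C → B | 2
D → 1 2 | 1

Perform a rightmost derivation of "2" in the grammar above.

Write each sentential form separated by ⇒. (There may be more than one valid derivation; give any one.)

S ⇒ A ⇒ C ⇒ 2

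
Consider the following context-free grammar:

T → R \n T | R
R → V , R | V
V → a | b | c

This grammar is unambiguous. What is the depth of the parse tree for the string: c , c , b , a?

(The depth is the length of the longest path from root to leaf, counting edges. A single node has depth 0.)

6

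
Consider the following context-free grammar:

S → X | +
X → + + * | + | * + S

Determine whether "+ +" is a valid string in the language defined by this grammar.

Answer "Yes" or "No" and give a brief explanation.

No - no valid derivation exists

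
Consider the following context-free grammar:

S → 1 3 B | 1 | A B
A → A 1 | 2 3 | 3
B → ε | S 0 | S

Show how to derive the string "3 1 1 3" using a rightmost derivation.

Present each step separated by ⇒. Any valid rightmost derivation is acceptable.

S ⇒ A B ⇒ A S ⇒ A 1 3 B ⇒ A 1 3 ⇒ A 1 1 3 ⇒ 3 1 1 3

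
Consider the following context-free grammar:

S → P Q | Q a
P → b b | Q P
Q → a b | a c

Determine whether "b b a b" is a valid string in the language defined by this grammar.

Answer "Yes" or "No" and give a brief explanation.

Yes - a valid derivation exists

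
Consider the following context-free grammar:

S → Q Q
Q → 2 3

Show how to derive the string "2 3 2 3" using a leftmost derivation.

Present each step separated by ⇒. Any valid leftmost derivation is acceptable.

S ⇒ Q Q ⇒ 2 3 Q ⇒ 2 3 2 3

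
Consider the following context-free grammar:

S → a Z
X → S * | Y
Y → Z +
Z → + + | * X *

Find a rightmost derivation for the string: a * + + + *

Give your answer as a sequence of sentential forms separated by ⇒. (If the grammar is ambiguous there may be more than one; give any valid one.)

S ⇒ a Z ⇒ a * X * ⇒ a * Y * ⇒ a * Z + * ⇒ a * + + + *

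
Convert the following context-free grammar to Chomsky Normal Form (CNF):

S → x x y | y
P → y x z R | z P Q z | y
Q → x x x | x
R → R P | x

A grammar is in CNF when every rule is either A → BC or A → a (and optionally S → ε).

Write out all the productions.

TX → x; TY → y; S → y; TZ → z; P → y; Q → x; R → x; S → TX X0; X0 → TX TY; P → TY X1; X1 → TX X2; X2 → TZ R; P → TZ X3; X3 → P X4; X4 → Q TZ; Q → TX X5; X5 → TX TX; R → R P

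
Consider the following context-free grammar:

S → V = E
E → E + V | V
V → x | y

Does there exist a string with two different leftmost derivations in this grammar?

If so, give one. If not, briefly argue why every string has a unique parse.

No - every string in the language has a unique leftmost derivation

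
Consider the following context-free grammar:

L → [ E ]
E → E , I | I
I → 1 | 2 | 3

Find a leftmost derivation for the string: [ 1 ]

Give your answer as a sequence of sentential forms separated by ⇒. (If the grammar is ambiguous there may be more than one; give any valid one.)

L ⇒ [ E ] ⇒ [ I ] ⇒ [ 1 ]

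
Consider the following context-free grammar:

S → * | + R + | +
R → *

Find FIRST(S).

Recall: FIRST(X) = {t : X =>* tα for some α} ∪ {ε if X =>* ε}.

We compute FIRST(S) using the standard algorithm.
FIRST(R) = {*}
FIRST(S) = {*, +}
Therefore, FIRST(S) = {*, +}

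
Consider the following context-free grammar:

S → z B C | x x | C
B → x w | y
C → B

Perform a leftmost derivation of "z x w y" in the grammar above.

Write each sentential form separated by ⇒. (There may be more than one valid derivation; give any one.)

S ⇒ z B C ⇒ z x w C ⇒ z x w B ⇒ z x w y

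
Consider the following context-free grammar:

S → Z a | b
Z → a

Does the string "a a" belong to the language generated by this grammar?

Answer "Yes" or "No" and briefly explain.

Yes - a valid derivation exists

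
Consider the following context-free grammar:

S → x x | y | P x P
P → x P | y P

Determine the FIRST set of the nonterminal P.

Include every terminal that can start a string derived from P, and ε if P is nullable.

We compute FIRST(P) using the standard algorithm.
FIRST(P) = {x, y}
FIRST(S) = {x, y}
Therefore, FIRST(P) = {x, y}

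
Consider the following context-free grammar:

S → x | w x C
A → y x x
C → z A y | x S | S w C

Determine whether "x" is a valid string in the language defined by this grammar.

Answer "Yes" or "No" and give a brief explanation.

Yes - a valid derivation exists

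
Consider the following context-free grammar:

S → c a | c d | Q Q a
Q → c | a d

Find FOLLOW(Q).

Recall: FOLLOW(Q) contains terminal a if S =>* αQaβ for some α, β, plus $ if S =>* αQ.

We compute FOLLOW(Q) using the standard algorithm.
FOLLOW(S) starts with {$}.
FIRST(Q) = {a, c}
FIRST(S) = {a, c}
FOLLOW(Q) = {a, c}
FOLLOW(S) = {$}
Therefore, FOLLOW(Q) = {a, c}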